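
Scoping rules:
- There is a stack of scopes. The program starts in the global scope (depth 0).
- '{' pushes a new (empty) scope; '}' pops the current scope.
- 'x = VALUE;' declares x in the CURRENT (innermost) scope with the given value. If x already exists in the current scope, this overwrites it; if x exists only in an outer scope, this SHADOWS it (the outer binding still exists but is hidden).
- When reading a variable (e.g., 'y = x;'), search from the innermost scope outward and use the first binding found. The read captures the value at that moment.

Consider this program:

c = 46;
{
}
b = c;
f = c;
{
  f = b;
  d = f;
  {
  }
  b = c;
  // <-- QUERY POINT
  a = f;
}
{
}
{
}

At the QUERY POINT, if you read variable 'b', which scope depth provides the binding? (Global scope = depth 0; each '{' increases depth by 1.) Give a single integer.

Answer: 1

Derivation:
Step 1: declare c=46 at depth 0
Step 2: enter scope (depth=1)
Step 3: exit scope (depth=0)
Step 4: declare b=(read c)=46 at depth 0
Step 5: declare f=(read c)=46 at depth 0
Step 6: enter scope (depth=1)
Step 7: declare f=(read b)=46 at depth 1
Step 8: declare d=(read f)=46 at depth 1
Step 9: enter scope (depth=2)
Step 10: exit scope (depth=1)
Step 11: declare b=(read c)=46 at depth 1
Visible at query point: b=46 c=46 d=46 f=46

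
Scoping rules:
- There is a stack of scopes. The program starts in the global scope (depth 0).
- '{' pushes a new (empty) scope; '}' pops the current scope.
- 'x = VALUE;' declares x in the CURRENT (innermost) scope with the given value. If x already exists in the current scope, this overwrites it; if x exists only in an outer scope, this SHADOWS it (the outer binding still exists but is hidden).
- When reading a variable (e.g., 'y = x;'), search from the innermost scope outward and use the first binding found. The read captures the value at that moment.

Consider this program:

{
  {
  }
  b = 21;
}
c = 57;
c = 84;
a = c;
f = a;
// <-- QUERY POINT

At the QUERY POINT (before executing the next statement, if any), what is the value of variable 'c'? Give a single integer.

Step 1: enter scope (depth=1)
Step 2: enter scope (depth=2)
Step 3: exit scope (depth=1)
Step 4: declare b=21 at depth 1
Step 5: exit scope (depth=0)
Step 6: declare c=57 at depth 0
Step 7: declare c=84 at depth 0
Step 8: declare a=(read c)=84 at depth 0
Step 9: declare f=(read a)=84 at depth 0
Visible at query point: a=84 c=84 f=84

Answer: 84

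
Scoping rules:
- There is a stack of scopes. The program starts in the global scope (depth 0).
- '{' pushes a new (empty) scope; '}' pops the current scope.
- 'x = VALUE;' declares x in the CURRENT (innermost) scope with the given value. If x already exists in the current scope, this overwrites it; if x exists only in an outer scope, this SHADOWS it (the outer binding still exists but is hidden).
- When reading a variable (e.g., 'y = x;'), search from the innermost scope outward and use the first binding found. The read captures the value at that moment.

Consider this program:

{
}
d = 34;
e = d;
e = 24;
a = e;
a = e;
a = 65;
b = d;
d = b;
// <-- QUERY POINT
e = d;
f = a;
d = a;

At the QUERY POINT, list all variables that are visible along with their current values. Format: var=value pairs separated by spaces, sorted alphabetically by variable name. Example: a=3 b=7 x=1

Step 1: enter scope (depth=1)
Step 2: exit scope (depth=0)
Step 3: declare d=34 at depth 0
Step 4: declare e=(read d)=34 at depth 0
Step 5: declare e=24 at depth 0
Step 6: declare a=(read e)=24 at depth 0
Step 7: declare a=(read e)=24 at depth 0
Step 8: declare a=65 at depth 0
Step 9: declare b=(read d)=34 at depth 0
Step 10: declare d=(read b)=34 at depth 0
Visible at query point: a=65 b=34 d=34 e=24

Answer: a=65 b=34 d=34 e=24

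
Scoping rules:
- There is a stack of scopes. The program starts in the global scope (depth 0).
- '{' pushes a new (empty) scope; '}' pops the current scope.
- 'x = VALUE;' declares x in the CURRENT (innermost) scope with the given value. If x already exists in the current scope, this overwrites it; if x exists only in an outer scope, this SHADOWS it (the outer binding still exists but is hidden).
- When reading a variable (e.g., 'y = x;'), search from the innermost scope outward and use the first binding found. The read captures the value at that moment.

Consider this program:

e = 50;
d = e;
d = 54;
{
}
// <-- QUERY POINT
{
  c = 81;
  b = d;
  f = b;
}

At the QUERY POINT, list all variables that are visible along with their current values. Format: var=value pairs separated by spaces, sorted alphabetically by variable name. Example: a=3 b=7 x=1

Answer: d=54 e=50

Derivation:
Step 1: declare e=50 at depth 0
Step 2: declare d=(read e)=50 at depth 0
Step 3: declare d=54 at depth 0
Step 4: enter scope (depth=1)
Step 5: exit scope (depth=0)
Visible at query point: d=54 e=50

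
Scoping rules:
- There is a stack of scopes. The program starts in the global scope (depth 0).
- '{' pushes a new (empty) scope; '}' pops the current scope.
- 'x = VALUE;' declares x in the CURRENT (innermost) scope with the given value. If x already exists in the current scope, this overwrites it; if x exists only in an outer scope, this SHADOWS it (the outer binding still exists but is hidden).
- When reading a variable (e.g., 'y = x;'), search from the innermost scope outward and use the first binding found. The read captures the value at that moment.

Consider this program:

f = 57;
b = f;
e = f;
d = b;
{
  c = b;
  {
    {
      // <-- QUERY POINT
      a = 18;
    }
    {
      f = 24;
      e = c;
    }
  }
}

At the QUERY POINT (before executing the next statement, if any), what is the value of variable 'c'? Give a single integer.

Answer: 57

Derivation:
Step 1: declare f=57 at depth 0
Step 2: declare b=(read f)=57 at depth 0
Step 3: declare e=(read f)=57 at depth 0
Step 4: declare d=(read b)=57 at depth 0
Step 5: enter scope (depth=1)
Step 6: declare c=(read b)=57 at depth 1
Step 7: enter scope (depth=2)
Step 8: enter scope (depth=3)
Visible at query point: b=57 c=57 d=57 e=57 f=57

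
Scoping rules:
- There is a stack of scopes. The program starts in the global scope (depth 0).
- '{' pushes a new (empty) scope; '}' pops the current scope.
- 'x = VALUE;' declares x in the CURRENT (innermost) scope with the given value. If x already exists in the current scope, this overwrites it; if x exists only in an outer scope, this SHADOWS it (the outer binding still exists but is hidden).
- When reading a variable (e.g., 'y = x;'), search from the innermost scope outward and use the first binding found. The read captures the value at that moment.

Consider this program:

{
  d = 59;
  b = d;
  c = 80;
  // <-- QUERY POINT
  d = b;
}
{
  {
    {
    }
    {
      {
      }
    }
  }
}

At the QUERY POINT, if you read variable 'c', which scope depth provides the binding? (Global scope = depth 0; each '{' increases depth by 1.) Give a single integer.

Step 1: enter scope (depth=1)
Step 2: declare d=59 at depth 1
Step 3: declare b=(read d)=59 at depth 1
Step 4: declare c=80 at depth 1
Visible at query point: b=59 c=80 d=59

Answer: 1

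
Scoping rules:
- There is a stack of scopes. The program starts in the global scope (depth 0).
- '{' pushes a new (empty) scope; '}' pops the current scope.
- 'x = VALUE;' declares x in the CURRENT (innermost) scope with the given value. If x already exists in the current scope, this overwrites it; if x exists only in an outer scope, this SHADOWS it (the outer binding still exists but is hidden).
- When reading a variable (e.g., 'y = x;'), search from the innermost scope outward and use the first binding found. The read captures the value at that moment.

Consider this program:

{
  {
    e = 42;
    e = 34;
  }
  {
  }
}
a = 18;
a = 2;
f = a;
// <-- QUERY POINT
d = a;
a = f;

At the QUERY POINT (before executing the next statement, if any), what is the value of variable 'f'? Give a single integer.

Answer: 2

Derivation:
Step 1: enter scope (depth=1)
Step 2: enter scope (depth=2)
Step 3: declare e=42 at depth 2
Step 4: declare e=34 at depth 2
Step 5: exit scope (depth=1)
Step 6: enter scope (depth=2)
Step 7: exit scope (depth=1)
Step 8: exit scope (depth=0)
Step 9: declare a=18 at depth 0
Step 10: declare a=2 at depth 0
Step 11: declare f=(read a)=2 at depth 0
Visible at query point: a=2 f=2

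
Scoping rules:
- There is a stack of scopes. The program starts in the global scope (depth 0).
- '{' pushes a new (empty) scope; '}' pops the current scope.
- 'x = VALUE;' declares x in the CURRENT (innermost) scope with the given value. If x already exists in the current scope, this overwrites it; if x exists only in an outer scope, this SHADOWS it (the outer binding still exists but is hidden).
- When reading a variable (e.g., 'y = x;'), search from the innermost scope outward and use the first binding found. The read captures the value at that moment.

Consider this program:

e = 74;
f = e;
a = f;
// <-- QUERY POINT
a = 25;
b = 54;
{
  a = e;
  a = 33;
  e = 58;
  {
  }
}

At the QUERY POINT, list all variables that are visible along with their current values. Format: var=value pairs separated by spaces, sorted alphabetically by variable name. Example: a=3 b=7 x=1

Step 1: declare e=74 at depth 0
Step 2: declare f=(read e)=74 at depth 0
Step 3: declare a=(read f)=74 at depth 0
Visible at query point: a=74 e=74 f=74

Answer: a=74 e=74 f=74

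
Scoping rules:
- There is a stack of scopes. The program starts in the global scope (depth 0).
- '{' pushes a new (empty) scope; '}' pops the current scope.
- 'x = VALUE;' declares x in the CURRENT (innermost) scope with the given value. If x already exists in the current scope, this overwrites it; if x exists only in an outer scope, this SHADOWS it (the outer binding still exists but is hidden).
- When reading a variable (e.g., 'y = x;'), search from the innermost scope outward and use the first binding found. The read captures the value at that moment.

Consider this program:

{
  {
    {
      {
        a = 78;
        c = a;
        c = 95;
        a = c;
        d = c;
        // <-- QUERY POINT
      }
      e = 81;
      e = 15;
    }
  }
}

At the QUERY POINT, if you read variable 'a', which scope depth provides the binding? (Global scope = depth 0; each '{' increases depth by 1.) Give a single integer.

Answer: 4

Derivation:
Step 1: enter scope (depth=1)
Step 2: enter scope (depth=2)
Step 3: enter scope (depth=3)
Step 4: enter scope (depth=4)
Step 5: declare a=78 at depth 4
Step 6: declare c=(read a)=78 at depth 4
Step 7: declare c=95 at depth 4
Step 8: declare a=(read c)=95 at depth 4
Step 9: declare d=(read c)=95 at depth 4
Visible at query point: a=95 c=95 d=95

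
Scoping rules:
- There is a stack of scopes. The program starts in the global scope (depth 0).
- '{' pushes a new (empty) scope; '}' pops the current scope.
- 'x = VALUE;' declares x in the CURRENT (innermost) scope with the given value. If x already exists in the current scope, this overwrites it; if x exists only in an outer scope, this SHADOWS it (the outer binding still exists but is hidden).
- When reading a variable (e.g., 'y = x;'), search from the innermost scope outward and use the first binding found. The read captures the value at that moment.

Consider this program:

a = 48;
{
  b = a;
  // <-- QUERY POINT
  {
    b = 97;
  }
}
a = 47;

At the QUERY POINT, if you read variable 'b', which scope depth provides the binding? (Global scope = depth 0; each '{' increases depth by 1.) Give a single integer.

Step 1: declare a=48 at depth 0
Step 2: enter scope (depth=1)
Step 3: declare b=(read a)=48 at depth 1
Visible at query point: a=48 b=48

Answer: 1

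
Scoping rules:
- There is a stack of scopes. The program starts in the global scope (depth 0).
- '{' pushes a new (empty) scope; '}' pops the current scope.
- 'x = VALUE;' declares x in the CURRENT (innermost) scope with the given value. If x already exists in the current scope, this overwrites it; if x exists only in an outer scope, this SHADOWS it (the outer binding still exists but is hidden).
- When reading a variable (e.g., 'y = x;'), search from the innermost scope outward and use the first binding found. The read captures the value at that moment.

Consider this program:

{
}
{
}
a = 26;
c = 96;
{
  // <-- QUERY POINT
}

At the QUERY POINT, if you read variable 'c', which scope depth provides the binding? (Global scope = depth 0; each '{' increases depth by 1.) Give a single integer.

Step 1: enter scope (depth=1)
Step 2: exit scope (depth=0)
Step 3: enter scope (depth=1)
Step 4: exit scope (depth=0)
Step 5: declare a=26 at depth 0
Step 6: declare c=96 at depth 0
Step 7: enter scope (depth=1)
Visible at query point: a=26 c=96

Answer: 0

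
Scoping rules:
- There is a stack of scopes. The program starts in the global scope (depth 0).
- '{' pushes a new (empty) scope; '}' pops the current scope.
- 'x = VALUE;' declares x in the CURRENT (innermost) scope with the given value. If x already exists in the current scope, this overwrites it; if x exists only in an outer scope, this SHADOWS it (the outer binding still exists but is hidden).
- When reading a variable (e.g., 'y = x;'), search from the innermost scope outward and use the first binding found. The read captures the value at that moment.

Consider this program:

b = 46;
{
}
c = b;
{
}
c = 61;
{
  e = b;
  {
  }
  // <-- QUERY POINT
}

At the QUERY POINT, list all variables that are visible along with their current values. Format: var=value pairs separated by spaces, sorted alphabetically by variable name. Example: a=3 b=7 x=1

Answer: b=46 c=61 e=46

Derivation:
Step 1: declare b=46 at depth 0
Step 2: enter scope (depth=1)
Step 3: exit scope (depth=0)
Step 4: declare c=(read b)=46 at depth 0
Step 5: enter scope (depth=1)
Step 6: exit scope (depth=0)
Step 7: declare c=61 at depth 0
Step 8: enter scope (depth=1)
Step 9: declare e=(read b)=46 at depth 1
Step 10: enter scope (depth=2)
Step 11: exit scope (depth=1)
Visible at query point: b=46 c=61 e=46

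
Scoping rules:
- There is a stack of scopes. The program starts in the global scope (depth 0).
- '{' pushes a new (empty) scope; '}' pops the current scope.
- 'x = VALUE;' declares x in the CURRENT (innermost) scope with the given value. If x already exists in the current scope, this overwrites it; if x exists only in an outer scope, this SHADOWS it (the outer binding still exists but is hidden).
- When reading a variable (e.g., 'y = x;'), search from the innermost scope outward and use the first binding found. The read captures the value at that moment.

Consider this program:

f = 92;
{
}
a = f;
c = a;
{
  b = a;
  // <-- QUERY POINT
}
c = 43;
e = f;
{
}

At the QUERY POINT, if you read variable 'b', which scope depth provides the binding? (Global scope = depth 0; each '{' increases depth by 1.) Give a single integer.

Answer: 1

Derivation:
Step 1: declare f=92 at depth 0
Step 2: enter scope (depth=1)
Step 3: exit scope (depth=0)
Step 4: declare a=(read f)=92 at depth 0
Step 5: declare c=(read a)=92 at depth 0
Step 6: enter scope (depth=1)
Step 7: declare b=(read a)=92 at depth 1
Visible at query point: a=92 b=92 c=92 f=92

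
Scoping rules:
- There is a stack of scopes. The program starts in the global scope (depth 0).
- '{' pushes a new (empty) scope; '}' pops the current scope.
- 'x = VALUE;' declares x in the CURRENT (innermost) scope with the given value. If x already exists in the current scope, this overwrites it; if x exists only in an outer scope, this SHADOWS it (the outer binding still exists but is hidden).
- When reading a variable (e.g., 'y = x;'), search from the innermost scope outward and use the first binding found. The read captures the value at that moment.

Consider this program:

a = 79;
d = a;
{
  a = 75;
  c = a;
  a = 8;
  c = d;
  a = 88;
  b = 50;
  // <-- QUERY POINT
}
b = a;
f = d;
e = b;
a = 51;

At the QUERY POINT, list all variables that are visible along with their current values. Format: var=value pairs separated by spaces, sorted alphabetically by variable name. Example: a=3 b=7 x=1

Step 1: declare a=79 at depth 0
Step 2: declare d=(read a)=79 at depth 0
Step 3: enter scope (depth=1)
Step 4: declare a=75 at depth 1
Step 5: declare c=(read a)=75 at depth 1
Step 6: declare a=8 at depth 1
Step 7: declare c=(read d)=79 at depth 1
Step 8: declare a=88 at depth 1
Step 9: declare b=50 at depth 1
Visible at query point: a=88 b=50 c=79 d=79

Answer: a=88 b=50 c=79 d=79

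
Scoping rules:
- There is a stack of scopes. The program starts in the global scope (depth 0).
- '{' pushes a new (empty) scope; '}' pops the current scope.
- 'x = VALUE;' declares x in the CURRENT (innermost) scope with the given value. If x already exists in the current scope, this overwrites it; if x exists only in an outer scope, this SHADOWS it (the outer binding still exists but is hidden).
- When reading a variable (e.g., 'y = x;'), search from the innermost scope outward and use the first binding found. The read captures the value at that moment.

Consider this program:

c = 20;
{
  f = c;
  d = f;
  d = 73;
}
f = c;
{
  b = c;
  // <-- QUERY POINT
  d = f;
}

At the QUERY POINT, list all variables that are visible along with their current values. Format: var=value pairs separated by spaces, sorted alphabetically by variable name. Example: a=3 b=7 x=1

Answer: b=20 c=20 f=20

Derivation:
Step 1: declare c=20 at depth 0
Step 2: enter scope (depth=1)
Step 3: declare f=(read c)=20 at depth 1
Step 4: declare d=(read f)=20 at depth 1
Step 5: declare d=73 at depth 1
Step 6: exit scope (depth=0)
Step 7: declare f=(read c)=20 at depth 0
Step 8: enter scope (depth=1)
Step 9: declare b=(read c)=20 at depth 1
Visible at query point: b=20 c=20 f=20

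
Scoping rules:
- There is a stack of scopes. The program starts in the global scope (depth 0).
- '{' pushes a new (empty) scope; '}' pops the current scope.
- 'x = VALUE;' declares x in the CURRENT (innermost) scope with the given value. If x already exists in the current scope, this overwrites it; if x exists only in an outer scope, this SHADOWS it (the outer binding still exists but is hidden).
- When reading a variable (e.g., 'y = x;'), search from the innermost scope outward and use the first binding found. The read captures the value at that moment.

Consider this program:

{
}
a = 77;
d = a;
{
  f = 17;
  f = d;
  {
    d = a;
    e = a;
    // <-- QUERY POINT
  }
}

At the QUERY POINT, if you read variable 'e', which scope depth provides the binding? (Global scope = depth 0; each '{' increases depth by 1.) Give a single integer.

Step 1: enter scope (depth=1)
Step 2: exit scope (depth=0)
Step 3: declare a=77 at depth 0
Step 4: declare d=(read a)=77 at depth 0
Step 5: enter scope (depth=1)
Step 6: declare f=17 at depth 1
Step 7: declare f=(read d)=77 at depth 1
Step 8: enter scope (depth=2)
Step 9: declare d=(read a)=77 at depth 2
Step 10: declare e=(read a)=77 at depth 2
Visible at query point: a=77 d=77 e=77 f=77

Answer: 2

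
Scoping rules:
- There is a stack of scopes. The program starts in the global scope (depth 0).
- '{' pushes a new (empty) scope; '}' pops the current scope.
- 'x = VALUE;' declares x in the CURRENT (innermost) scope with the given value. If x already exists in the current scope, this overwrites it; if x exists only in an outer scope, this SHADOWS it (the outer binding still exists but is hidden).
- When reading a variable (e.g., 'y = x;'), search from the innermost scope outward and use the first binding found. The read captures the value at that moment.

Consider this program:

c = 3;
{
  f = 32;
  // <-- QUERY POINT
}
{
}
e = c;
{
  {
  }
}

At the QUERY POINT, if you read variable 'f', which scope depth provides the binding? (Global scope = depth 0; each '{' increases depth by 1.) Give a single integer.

Answer: 1

Derivation:
Step 1: declare c=3 at depth 0
Step 2: enter scope (depth=1)
Step 3: declare f=32 at depth 1
Visible at query point: c=3 f=32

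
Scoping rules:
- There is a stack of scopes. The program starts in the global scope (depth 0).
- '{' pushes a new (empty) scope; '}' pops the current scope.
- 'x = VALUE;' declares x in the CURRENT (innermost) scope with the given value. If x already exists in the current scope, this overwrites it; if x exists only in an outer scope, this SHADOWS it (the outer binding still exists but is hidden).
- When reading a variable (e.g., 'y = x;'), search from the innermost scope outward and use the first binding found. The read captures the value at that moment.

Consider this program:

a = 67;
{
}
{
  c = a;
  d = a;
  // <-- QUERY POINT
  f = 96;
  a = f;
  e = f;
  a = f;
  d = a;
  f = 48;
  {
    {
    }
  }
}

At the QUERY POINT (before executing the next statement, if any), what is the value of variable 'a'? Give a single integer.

Step 1: declare a=67 at depth 0
Step 2: enter scope (depth=1)
Step 3: exit scope (depth=0)
Step 4: enter scope (depth=1)
Step 5: declare c=(read a)=67 at depth 1
Step 6: declare d=(read a)=67 at depth 1
Visible at query point: a=67 c=67 d=67

Answer: 67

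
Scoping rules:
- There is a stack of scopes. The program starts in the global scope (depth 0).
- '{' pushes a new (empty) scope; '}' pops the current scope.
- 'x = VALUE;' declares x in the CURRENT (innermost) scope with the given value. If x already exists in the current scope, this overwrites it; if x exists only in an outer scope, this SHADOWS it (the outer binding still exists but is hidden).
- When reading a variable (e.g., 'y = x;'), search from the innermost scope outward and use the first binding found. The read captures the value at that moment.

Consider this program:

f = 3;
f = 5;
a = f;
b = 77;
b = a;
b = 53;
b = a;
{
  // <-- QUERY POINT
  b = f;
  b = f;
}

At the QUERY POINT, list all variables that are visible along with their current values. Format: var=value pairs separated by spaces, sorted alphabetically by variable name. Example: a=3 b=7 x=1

Step 1: declare f=3 at depth 0
Step 2: declare f=5 at depth 0
Step 3: declare a=(read f)=5 at depth 0
Step 4: declare b=77 at depth 0
Step 5: declare b=(read a)=5 at depth 0
Step 6: declare b=53 at depth 0
Step 7: declare b=(read a)=5 at depth 0
Step 8: enter scope (depth=1)
Visible at query point: a=5 b=5 f=5

Answer: a=5 b=5 f=5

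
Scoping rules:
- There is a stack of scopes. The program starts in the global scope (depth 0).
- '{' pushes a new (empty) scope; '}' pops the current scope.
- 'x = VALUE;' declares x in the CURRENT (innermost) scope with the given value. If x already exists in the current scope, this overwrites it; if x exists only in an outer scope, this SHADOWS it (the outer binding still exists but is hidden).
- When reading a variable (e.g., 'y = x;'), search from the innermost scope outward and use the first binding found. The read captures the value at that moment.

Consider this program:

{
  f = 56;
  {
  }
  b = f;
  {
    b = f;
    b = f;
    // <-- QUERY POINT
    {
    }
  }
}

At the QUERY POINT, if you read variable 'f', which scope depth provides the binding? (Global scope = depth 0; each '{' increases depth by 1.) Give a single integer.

Answer: 1

Derivation:
Step 1: enter scope (depth=1)
Step 2: declare f=56 at depth 1
Step 3: enter scope (depth=2)
Step 4: exit scope (depth=1)
Step 5: declare b=(read f)=56 at depth 1
Step 6: enter scope (depth=2)
Step 7: declare b=(read f)=56 at depth 2
Step 8: declare b=(read f)=56 at depth 2
Visible at query point: b=56 f=56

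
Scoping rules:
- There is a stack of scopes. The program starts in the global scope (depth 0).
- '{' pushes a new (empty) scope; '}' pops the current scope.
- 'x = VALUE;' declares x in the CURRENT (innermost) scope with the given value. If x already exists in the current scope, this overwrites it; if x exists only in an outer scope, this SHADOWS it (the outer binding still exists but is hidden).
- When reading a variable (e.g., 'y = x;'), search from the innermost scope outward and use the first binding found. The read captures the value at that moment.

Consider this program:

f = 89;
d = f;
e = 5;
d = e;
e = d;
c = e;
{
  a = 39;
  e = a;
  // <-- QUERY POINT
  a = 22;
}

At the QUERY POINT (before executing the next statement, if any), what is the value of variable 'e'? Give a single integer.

Step 1: declare f=89 at depth 0
Step 2: declare d=(read f)=89 at depth 0
Step 3: declare e=5 at depth 0
Step 4: declare d=(read e)=5 at depth 0
Step 5: declare e=(read d)=5 at depth 0
Step 6: declare c=(read e)=5 at depth 0
Step 7: enter scope (depth=1)
Step 8: declare a=39 at depth 1
Step 9: declare e=(read a)=39 at depth 1
Visible at query point: a=39 c=5 d=5 e=39 f=89

Answer: 39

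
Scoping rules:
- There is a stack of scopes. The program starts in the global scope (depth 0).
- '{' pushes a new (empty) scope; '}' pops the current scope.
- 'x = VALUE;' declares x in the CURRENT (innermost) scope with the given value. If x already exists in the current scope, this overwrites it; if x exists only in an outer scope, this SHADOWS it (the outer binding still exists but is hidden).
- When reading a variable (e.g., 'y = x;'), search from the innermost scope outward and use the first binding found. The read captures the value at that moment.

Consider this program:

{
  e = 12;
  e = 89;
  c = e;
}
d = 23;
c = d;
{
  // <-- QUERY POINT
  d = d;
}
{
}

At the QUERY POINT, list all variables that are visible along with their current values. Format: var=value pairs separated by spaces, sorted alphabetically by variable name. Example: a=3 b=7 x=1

Step 1: enter scope (depth=1)
Step 2: declare e=12 at depth 1
Step 3: declare e=89 at depth 1
Step 4: declare c=(read e)=89 at depth 1
Step 5: exit scope (depth=0)
Step 6: declare d=23 at depth 0
Step 7: declare c=(read d)=23 at depth 0
Step 8: enter scope (depth=1)
Visible at query point: c=23 d=23

Answer: c=23 d=23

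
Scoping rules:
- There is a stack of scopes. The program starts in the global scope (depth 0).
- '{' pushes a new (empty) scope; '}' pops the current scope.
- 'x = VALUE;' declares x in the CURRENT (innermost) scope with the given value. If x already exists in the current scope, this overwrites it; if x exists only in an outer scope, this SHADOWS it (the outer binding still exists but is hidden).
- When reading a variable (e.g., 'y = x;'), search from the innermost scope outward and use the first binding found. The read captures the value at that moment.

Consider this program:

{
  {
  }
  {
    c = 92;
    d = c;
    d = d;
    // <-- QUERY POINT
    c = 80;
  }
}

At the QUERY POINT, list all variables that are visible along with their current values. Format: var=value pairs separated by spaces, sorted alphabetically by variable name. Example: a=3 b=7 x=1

Answer: c=92 d=92

Derivation:
Step 1: enter scope (depth=1)
Step 2: enter scope (depth=2)
Step 3: exit scope (depth=1)
Step 4: enter scope (depth=2)
Step 5: declare c=92 at depth 2
Step 6: declare d=(read c)=92 at depth 2
Step 7: declare d=(read d)=92 at depth 2
Visible at query point: c=92 d=92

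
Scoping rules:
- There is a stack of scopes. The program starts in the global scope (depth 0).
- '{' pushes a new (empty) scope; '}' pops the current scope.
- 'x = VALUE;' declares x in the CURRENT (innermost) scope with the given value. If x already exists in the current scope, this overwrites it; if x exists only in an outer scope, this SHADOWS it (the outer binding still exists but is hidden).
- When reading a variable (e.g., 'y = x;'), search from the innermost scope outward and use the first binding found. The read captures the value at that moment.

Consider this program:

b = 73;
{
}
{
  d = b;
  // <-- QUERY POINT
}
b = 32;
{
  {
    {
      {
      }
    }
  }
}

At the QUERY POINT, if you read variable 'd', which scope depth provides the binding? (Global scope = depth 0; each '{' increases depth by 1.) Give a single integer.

Step 1: declare b=73 at depth 0
Step 2: enter scope (depth=1)
Step 3: exit scope (depth=0)
Step 4: enter scope (depth=1)
Step 5: declare d=(read b)=73 at depth 1
Visible at query point: b=73 d=73

Answer: 1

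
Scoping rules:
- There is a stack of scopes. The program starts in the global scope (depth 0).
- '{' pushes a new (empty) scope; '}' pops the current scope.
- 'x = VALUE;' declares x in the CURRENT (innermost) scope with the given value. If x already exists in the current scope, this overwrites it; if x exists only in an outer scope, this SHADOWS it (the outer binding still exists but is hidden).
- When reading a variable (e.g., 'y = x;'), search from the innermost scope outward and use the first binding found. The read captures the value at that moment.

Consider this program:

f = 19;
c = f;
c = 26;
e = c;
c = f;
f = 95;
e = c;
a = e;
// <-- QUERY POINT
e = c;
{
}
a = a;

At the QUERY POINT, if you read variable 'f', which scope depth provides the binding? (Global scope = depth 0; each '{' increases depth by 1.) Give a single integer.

Answer: 0

Derivation:
Step 1: declare f=19 at depth 0
Step 2: declare c=(read f)=19 at depth 0
Step 3: declare c=26 at depth 0
Step 4: declare e=(read c)=26 at depth 0
Step 5: declare c=(read f)=19 at depth 0
Step 6: declare f=95 at depth 0
Step 7: declare e=(read c)=19 at depth 0
Step 8: declare a=(read e)=19 at depth 0
Visible at query point: a=19 c=19 e=19 f=95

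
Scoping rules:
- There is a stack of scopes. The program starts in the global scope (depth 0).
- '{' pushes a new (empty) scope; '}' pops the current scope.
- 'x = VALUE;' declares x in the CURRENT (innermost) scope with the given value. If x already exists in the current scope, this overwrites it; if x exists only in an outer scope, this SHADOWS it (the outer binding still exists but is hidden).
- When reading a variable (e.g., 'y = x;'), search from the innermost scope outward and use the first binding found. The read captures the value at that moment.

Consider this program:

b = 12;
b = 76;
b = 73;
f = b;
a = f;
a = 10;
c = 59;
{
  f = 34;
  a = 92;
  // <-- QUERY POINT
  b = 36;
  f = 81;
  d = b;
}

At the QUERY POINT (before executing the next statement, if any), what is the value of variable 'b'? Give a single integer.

Step 1: declare b=12 at depth 0
Step 2: declare b=76 at depth 0
Step 3: declare b=73 at depth 0
Step 4: declare f=(read b)=73 at depth 0
Step 5: declare a=(read f)=73 at depth 0
Step 6: declare a=10 at depth 0
Step 7: declare c=59 at depth 0
Step 8: enter scope (depth=1)
Step 9: declare f=34 at depth 1
Step 10: declare a=92 at depth 1
Visible at query point: a=92 b=73 c=59 f=34

Answer: 73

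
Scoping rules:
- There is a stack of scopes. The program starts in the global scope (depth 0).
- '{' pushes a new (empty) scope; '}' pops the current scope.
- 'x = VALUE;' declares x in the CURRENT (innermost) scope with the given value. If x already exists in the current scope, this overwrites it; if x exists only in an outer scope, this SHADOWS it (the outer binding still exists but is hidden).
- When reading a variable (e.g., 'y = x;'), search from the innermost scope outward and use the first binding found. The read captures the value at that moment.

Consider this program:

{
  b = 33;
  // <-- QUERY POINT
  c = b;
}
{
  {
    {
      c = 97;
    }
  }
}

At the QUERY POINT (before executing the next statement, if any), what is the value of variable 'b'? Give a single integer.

Answer: 33

Derivation:
Step 1: enter scope (depth=1)
Step 2: declare b=33 at depth 1
Visible at query point: b=33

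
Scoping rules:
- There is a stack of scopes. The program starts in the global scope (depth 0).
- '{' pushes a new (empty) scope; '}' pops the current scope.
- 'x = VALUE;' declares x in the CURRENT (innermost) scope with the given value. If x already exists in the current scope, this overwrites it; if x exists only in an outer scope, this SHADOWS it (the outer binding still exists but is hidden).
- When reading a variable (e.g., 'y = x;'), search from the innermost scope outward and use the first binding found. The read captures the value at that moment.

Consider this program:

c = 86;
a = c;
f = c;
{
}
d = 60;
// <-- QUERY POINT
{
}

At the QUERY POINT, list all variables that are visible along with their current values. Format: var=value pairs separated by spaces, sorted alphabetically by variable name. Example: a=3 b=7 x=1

Step 1: declare c=86 at depth 0
Step 2: declare a=(read c)=86 at depth 0
Step 3: declare f=(read c)=86 at depth 0
Step 4: enter scope (depth=1)
Step 5: exit scope (depth=0)
Step 6: declare d=60 at depth 0
Visible at query point: a=86 c=86 d=60 f=86

Answer: a=86 c=86 d=60 f=86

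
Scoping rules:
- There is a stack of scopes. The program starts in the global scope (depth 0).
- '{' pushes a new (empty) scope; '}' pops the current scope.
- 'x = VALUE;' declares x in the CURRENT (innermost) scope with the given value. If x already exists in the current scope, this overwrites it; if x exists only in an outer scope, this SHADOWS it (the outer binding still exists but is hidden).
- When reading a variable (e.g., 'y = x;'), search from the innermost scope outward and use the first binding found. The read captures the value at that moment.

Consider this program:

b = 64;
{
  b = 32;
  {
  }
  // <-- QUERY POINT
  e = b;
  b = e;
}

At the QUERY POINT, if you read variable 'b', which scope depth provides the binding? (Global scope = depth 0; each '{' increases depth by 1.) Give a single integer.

Step 1: declare b=64 at depth 0
Step 2: enter scope (depth=1)
Step 3: declare b=32 at depth 1
Step 4: enter scope (depth=2)
Step 5: exit scope (depth=1)
Visible at query point: b=32

Answer: 1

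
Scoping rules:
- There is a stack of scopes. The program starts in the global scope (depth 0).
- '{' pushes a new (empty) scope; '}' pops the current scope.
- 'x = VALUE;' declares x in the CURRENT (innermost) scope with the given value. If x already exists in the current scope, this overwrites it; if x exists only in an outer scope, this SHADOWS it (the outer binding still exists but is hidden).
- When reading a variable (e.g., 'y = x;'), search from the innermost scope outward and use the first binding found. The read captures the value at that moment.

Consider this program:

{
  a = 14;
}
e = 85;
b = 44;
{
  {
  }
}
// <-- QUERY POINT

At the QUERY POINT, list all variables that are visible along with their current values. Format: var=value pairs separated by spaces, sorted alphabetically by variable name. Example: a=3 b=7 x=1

Answer: b=44 e=85

Derivation:
Step 1: enter scope (depth=1)
Step 2: declare a=14 at depth 1
Step 3: exit scope (depth=0)
Step 4: declare e=85 at depth 0
Step 5: declare b=44 at depth 0
Step 6: enter scope (depth=1)
Step 7: enter scope (depth=2)
Step 8: exit scope (depth=1)
Step 9: exit scope (depth=0)
Visible at query point: b=44 e=85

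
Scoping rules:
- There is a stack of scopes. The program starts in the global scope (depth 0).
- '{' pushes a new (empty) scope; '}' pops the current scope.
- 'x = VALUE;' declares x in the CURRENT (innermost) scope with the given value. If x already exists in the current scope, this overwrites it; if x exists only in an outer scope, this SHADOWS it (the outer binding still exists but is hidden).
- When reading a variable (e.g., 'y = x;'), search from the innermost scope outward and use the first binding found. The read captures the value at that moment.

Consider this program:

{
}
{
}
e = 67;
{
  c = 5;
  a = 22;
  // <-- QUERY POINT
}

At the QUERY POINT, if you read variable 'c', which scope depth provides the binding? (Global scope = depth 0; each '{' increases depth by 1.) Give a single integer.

Step 1: enter scope (depth=1)
Step 2: exit scope (depth=0)
Step 3: enter scope (depth=1)
Step 4: exit scope (depth=0)
Step 5: declare e=67 at depth 0
Step 6: enter scope (depth=1)
Step 7: declare c=5 at depth 1
Step 8: declare a=22 at depth 1
Visible at query point: a=22 c=5 e=67

Answer: 1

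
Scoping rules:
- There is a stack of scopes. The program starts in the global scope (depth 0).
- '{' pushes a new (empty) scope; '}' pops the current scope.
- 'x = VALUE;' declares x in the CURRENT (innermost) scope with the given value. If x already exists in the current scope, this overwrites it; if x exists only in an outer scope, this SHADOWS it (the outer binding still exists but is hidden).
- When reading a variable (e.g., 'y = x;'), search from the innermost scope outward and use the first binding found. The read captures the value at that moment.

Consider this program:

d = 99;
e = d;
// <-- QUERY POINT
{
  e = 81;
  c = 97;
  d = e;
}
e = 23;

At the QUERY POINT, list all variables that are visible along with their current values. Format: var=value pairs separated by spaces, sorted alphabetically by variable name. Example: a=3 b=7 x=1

Step 1: declare d=99 at depth 0
Step 2: declare e=(read d)=99 at depth 0
Visible at query point: d=99 e=99

Answer: d=99 e=99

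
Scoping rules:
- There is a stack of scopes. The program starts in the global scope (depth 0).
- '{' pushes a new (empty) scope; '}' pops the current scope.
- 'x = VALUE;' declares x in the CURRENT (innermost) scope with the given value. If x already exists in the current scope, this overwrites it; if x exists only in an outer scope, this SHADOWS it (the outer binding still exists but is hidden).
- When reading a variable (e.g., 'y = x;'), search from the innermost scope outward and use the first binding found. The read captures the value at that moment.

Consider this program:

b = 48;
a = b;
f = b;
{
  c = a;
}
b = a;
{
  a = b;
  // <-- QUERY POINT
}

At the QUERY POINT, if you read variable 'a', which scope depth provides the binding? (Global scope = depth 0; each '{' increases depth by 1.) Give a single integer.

Answer: 1

Derivation:
Step 1: declare b=48 at depth 0
Step 2: declare a=(read b)=48 at depth 0
Step 3: declare f=(read b)=48 at depth 0
Step 4: enter scope (depth=1)
Step 5: declare c=(read a)=48 at depth 1
Step 6: exit scope (depth=0)
Step 7: declare b=(read a)=48 at depth 0
Step 8: enter scope (depth=1)
Step 9: declare a=(read b)=48 at depth 1
Visible at query point: a=48 b=48 f=48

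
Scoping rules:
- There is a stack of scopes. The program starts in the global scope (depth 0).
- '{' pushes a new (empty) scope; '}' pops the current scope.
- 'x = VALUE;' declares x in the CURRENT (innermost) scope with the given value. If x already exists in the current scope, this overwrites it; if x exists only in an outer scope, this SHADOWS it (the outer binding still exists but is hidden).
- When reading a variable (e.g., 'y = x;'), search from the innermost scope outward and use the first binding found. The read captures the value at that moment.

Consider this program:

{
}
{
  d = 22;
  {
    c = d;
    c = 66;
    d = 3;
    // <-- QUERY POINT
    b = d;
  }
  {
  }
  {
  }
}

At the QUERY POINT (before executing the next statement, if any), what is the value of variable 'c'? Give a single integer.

Step 1: enter scope (depth=1)
Step 2: exit scope (depth=0)
Step 3: enter scope (depth=1)
Step 4: declare d=22 at depth 1
Step 5: enter scope (depth=2)
Step 6: declare c=(read d)=22 at depth 2
Step 7: declare c=66 at depth 2
Step 8: declare d=3 at depth 2
Visible at query point: c=66 d=3

Answer: 66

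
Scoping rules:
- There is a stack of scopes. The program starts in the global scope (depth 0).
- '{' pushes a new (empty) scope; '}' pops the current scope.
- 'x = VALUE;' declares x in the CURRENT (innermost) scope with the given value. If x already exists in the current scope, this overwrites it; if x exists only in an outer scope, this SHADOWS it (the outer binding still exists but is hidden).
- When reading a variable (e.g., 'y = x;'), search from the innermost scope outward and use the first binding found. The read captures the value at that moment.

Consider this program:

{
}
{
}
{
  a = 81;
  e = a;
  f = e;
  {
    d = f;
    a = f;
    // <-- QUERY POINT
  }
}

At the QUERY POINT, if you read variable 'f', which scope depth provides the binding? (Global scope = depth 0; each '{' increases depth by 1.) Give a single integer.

Step 1: enter scope (depth=1)
Step 2: exit scope (depth=0)
Step 3: enter scope (depth=1)
Step 4: exit scope (depth=0)
Step 5: enter scope (depth=1)
Step 6: declare a=81 at depth 1
Step 7: declare e=(read a)=81 at depth 1
Step 8: declare f=(read e)=81 at depth 1
Step 9: enter scope (depth=2)
Step 10: declare d=(read f)=81 at depth 2
Step 11: declare a=(read f)=81 at depth 2
Visible at query point: a=81 d=81 e=81 f=81

Answer: 1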